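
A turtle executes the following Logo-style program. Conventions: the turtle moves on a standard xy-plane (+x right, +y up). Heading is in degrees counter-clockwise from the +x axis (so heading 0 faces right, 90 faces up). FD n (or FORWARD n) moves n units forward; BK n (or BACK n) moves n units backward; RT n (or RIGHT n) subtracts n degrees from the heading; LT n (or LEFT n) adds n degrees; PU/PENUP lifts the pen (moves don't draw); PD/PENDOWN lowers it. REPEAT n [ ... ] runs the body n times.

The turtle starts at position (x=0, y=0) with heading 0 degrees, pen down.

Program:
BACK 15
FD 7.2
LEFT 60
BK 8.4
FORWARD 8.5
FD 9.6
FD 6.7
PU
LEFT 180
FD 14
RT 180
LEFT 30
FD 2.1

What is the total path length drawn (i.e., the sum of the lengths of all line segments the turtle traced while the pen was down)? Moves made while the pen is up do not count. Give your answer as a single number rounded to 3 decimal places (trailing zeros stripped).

Executing turtle program step by step:
Start: pos=(0,0), heading=0, pen down
BK 15: (0,0) -> (-15,0) [heading=0, draw]
FD 7.2: (-15,0) -> (-7.8,0) [heading=0, draw]
LT 60: heading 0 -> 60
BK 8.4: (-7.8,0) -> (-12,-7.275) [heading=60, draw]
FD 8.5: (-12,-7.275) -> (-7.75,0.087) [heading=60, draw]
FD 9.6: (-7.75,0.087) -> (-2.95,8.4) [heading=60, draw]
FD 6.7: (-2.95,8.4) -> (0.4,14.203) [heading=60, draw]
PU: pen up
LT 180: heading 60 -> 240
FD 14: (0.4,14.203) -> (-6.6,2.078) [heading=240, move]
RT 180: heading 240 -> 60
LT 30: heading 60 -> 90
FD 2.1: (-6.6,2.078) -> (-6.6,4.178) [heading=90, move]
Final: pos=(-6.6,4.178), heading=90, 6 segment(s) drawn

Segment lengths:
  seg 1: (0,0) -> (-15,0), length = 15
  seg 2: (-15,0) -> (-7.8,0), length = 7.2
  seg 3: (-7.8,0) -> (-12,-7.275), length = 8.4
  seg 4: (-12,-7.275) -> (-7.75,0.087), length = 8.5
  seg 5: (-7.75,0.087) -> (-2.95,8.4), length = 9.6
  seg 6: (-2.95,8.4) -> (0.4,14.203), length = 6.7
Total = 55.4

Answer: 55.4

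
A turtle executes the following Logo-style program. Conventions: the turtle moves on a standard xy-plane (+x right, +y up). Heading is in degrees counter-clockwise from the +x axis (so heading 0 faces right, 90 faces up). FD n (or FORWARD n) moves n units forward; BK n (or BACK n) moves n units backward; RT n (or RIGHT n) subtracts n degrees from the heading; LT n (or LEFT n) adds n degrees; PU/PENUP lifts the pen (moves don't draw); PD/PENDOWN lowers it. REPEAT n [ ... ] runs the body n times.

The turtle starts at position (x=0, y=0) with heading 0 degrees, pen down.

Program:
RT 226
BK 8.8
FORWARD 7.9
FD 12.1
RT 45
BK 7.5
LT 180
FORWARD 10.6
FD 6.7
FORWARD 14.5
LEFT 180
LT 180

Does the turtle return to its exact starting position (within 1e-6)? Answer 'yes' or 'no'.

Executing turtle program step by step:
Start: pos=(0,0), heading=0, pen down
RT 226: heading 0 -> 134
BK 8.8: (0,0) -> (6.113,-6.33) [heading=134, draw]
FD 7.9: (6.113,-6.33) -> (0.625,-0.647) [heading=134, draw]
FD 12.1: (0.625,-0.647) -> (-7.78,8.057) [heading=134, draw]
RT 45: heading 134 -> 89
BK 7.5: (-7.78,8.057) -> (-7.911,0.558) [heading=89, draw]
LT 180: heading 89 -> 269
FD 10.6: (-7.911,0.558) -> (-8.096,-10.041) [heading=269, draw]
FD 6.7: (-8.096,-10.041) -> (-8.213,-16.74) [heading=269, draw]
FD 14.5: (-8.213,-16.74) -> (-8.466,-31.237) [heading=269, draw]
LT 180: heading 269 -> 89
LT 180: heading 89 -> 269
Final: pos=(-8.466,-31.237), heading=269, 7 segment(s) drawn

Start position: (0, 0)
Final position: (-8.466, -31.237)
Distance = 32.364; >= 1e-6 -> NOT closed

Answer: no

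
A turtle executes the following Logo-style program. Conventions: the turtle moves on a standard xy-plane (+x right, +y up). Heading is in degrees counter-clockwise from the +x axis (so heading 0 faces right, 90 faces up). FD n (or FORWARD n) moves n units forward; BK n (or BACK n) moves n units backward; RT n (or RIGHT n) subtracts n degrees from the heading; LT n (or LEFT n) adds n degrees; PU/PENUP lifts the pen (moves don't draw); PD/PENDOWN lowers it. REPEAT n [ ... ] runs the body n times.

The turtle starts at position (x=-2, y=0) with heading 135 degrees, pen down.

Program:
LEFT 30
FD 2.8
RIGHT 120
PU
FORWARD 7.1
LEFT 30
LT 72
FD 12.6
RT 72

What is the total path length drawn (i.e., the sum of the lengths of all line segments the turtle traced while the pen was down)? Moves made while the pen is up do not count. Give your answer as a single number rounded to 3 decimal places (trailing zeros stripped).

Answer: 2.8

Derivation:
Executing turtle program step by step:
Start: pos=(-2,0), heading=135, pen down
LT 30: heading 135 -> 165
FD 2.8: (-2,0) -> (-4.705,0.725) [heading=165, draw]
RT 120: heading 165 -> 45
PU: pen up
FD 7.1: (-4.705,0.725) -> (0.316,5.745) [heading=45, move]
LT 30: heading 45 -> 75
LT 72: heading 75 -> 147
FD 12.6: (0.316,5.745) -> (-10.251,12.608) [heading=147, move]
RT 72: heading 147 -> 75
Final: pos=(-10.251,12.608), heading=75, 1 segment(s) drawn

Segment lengths:
  seg 1: (-2,0) -> (-4.705,0.725), length = 2.8
Total = 2.8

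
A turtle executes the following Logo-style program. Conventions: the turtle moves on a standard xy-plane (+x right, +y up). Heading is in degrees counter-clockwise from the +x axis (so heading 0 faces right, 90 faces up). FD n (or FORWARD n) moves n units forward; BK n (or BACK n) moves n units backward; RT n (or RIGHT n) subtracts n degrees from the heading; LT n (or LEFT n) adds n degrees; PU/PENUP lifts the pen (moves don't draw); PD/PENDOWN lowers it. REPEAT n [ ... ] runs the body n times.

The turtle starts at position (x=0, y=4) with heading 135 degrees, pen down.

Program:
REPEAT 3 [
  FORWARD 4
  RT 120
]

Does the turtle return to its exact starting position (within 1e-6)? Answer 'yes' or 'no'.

Answer: yes

Derivation:
Executing turtle program step by step:
Start: pos=(0,4), heading=135, pen down
REPEAT 3 [
  -- iteration 1/3 --
  FD 4: (0,4) -> (-2.828,6.828) [heading=135, draw]
  RT 120: heading 135 -> 15
  -- iteration 2/3 --
  FD 4: (-2.828,6.828) -> (1.035,7.864) [heading=15, draw]
  RT 120: heading 15 -> 255
  -- iteration 3/3 --
  FD 4: (1.035,7.864) -> (0,4) [heading=255, draw]
  RT 120: heading 255 -> 135
]
Final: pos=(0,4), heading=135, 3 segment(s) drawn

Start position: (0, 4)
Final position: (0, 4)
Distance = 0; < 1e-6 -> CLOSED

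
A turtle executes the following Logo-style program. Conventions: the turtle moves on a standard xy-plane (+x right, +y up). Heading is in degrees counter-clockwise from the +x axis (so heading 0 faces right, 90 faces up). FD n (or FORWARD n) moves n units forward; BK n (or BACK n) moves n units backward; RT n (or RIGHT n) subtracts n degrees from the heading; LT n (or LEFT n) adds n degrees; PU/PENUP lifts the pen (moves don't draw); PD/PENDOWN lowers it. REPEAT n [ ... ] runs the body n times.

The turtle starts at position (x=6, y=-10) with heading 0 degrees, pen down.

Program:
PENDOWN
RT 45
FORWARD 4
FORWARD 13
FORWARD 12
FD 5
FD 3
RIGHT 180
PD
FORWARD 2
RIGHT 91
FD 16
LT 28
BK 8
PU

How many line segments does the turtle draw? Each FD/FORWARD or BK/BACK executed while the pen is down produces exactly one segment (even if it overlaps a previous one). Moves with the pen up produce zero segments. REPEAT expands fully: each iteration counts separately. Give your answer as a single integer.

Executing turtle program step by step:
Start: pos=(6,-10), heading=0, pen down
PD: pen down
RT 45: heading 0 -> 315
FD 4: (6,-10) -> (8.828,-12.828) [heading=315, draw]
FD 13: (8.828,-12.828) -> (18.021,-22.021) [heading=315, draw]
FD 12: (18.021,-22.021) -> (26.506,-30.506) [heading=315, draw]
FD 5: (26.506,-30.506) -> (30.042,-34.042) [heading=315, draw]
FD 3: (30.042,-34.042) -> (32.163,-36.163) [heading=315, draw]
RT 180: heading 315 -> 135
PD: pen down
FD 2: (32.163,-36.163) -> (30.749,-34.749) [heading=135, draw]
RT 91: heading 135 -> 44
FD 16: (30.749,-34.749) -> (42.258,-23.634) [heading=44, draw]
LT 28: heading 44 -> 72
BK 8: (42.258,-23.634) -> (39.786,-31.243) [heading=72, draw]
PU: pen up
Final: pos=(39.786,-31.243), heading=72, 8 segment(s) drawn
Segments drawn: 8

Answer: 8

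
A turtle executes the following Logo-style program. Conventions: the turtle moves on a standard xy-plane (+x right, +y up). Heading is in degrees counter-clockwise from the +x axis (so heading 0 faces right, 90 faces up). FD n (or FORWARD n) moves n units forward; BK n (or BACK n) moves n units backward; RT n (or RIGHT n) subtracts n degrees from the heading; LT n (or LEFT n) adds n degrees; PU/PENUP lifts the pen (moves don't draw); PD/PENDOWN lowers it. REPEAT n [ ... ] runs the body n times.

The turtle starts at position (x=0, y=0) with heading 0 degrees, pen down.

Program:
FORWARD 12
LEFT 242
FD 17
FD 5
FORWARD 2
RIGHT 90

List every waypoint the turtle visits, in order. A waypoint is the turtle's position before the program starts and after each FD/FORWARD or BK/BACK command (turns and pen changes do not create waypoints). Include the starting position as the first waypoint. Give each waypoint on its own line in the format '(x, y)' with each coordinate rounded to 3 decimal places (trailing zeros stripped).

Executing turtle program step by step:
Start: pos=(0,0), heading=0, pen down
FD 12: (0,0) -> (12,0) [heading=0, draw]
LT 242: heading 0 -> 242
FD 17: (12,0) -> (4.019,-15.01) [heading=242, draw]
FD 5: (4.019,-15.01) -> (1.672,-19.425) [heading=242, draw]
FD 2: (1.672,-19.425) -> (0.733,-21.191) [heading=242, draw]
RT 90: heading 242 -> 152
Final: pos=(0.733,-21.191), heading=152, 4 segment(s) drawn
Waypoints (5 total):
(0, 0)
(12, 0)
(4.019, -15.01)
(1.672, -19.425)
(0.733, -21.191)

Answer: (0, 0)
(12, 0)
(4.019, -15.01)
(1.672, -19.425)
(0.733, -21.191)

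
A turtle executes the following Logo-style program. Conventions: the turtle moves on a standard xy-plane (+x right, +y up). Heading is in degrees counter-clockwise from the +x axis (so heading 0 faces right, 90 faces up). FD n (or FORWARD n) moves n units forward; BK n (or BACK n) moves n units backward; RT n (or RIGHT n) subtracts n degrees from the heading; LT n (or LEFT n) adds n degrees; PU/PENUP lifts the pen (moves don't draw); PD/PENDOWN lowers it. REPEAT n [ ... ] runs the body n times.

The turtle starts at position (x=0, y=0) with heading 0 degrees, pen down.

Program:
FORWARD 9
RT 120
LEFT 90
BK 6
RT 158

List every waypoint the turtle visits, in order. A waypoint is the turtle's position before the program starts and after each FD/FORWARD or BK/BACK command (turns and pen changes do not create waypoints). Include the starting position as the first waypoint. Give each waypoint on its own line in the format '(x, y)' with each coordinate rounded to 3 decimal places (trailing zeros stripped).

Executing turtle program step by step:
Start: pos=(0,0), heading=0, pen down
FD 9: (0,0) -> (9,0) [heading=0, draw]
RT 120: heading 0 -> 240
LT 90: heading 240 -> 330
BK 6: (9,0) -> (3.804,3) [heading=330, draw]
RT 158: heading 330 -> 172
Final: pos=(3.804,3), heading=172, 2 segment(s) drawn
Waypoints (3 total):
(0, 0)
(9, 0)
(3.804, 3)

Answer: (0, 0)
(9, 0)
(3.804, 3)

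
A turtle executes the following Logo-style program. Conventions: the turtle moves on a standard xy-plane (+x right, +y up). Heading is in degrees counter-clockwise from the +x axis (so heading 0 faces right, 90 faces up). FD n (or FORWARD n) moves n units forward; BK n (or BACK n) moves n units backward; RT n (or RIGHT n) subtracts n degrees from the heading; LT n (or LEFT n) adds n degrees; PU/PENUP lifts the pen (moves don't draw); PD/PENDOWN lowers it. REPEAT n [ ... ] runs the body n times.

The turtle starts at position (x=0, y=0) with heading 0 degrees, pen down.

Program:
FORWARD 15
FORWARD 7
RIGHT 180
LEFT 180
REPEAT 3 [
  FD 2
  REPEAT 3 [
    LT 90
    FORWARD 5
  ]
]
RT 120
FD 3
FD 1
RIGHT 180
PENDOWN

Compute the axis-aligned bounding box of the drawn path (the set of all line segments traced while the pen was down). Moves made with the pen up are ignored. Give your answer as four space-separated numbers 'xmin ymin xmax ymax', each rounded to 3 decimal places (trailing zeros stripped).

Executing turtle program step by step:
Start: pos=(0,0), heading=0, pen down
FD 15: (0,0) -> (15,0) [heading=0, draw]
FD 7: (15,0) -> (22,0) [heading=0, draw]
RT 180: heading 0 -> 180
LT 180: heading 180 -> 0
REPEAT 3 [
  -- iteration 1/3 --
  FD 2: (22,0) -> (24,0) [heading=0, draw]
  REPEAT 3 [
    -- iteration 1/3 --
    LT 90: heading 0 -> 90
    FD 5: (24,0) -> (24,5) [heading=90, draw]
    -- iteration 2/3 --
    LT 90: heading 90 -> 180
    FD 5: (24,5) -> (19,5) [heading=180, draw]
    -- iteration 3/3 --
    LT 90: heading 180 -> 270
    FD 5: (19,5) -> (19,0) [heading=270, draw]
  ]
  -- iteration 2/3 --
  FD 2: (19,0) -> (19,-2) [heading=270, draw]
  REPEAT 3 [
    -- iteration 1/3 --
    LT 90: heading 270 -> 0
    FD 5: (19,-2) -> (24,-2) [heading=0, draw]
    -- iteration 2/3 --
    LT 90: heading 0 -> 90
    FD 5: (24,-2) -> (24,3) [heading=90, draw]
    -- iteration 3/3 --
    LT 90: heading 90 -> 180
    FD 5: (24,3) -> (19,3) [heading=180, draw]
  ]
  -- iteration 3/3 --
  FD 2: (19,3) -> (17,3) [heading=180, draw]
  REPEAT 3 [
    -- iteration 1/3 --
    LT 90: heading 180 -> 270
    FD 5: (17,3) -> (17,-2) [heading=270, draw]
    -- iteration 2/3 --
    LT 90: heading 270 -> 0
    FD 5: (17,-2) -> (22,-2) [heading=0, draw]
    -- iteration 3/3 --
    LT 90: heading 0 -> 90
    FD 5: (22,-2) -> (22,3) [heading=90, draw]
  ]
]
RT 120: heading 90 -> 330
FD 3: (22,3) -> (24.598,1.5) [heading=330, draw]
FD 1: (24.598,1.5) -> (25.464,1) [heading=330, draw]
RT 180: heading 330 -> 150
PD: pen down
Final: pos=(25.464,1), heading=150, 16 segment(s) drawn

Segment endpoints: x in {0, 15, 17, 17, 19, 22, 22, 24, 24.598, 25.464}, y in {-2, -2, -2, 0, 0, 1, 1.5, 3, 3, 3, 5, 5}
xmin=0, ymin=-2, xmax=25.464, ymax=5

Answer: 0 -2 25.464 5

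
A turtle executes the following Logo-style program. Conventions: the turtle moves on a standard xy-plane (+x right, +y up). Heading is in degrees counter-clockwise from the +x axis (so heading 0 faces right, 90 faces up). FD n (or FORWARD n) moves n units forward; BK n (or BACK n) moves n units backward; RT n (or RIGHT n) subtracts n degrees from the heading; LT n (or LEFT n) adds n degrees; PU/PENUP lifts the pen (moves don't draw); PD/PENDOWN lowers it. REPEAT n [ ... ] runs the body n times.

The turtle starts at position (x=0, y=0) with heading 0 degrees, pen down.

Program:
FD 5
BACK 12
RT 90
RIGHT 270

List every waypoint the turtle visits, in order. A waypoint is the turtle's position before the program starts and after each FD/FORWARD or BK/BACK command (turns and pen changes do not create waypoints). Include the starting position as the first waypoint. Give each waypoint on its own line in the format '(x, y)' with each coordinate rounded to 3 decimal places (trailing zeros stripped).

Executing turtle program step by step:
Start: pos=(0,0), heading=0, pen down
FD 5: (0,0) -> (5,0) [heading=0, draw]
BK 12: (5,0) -> (-7,0) [heading=0, draw]
RT 90: heading 0 -> 270
RT 270: heading 270 -> 0
Final: pos=(-7,0), heading=0, 2 segment(s) drawn
Waypoints (3 total):
(0, 0)
(5, 0)
(-7, 0)

Answer: (0, 0)
(5, 0)
(-7, 0)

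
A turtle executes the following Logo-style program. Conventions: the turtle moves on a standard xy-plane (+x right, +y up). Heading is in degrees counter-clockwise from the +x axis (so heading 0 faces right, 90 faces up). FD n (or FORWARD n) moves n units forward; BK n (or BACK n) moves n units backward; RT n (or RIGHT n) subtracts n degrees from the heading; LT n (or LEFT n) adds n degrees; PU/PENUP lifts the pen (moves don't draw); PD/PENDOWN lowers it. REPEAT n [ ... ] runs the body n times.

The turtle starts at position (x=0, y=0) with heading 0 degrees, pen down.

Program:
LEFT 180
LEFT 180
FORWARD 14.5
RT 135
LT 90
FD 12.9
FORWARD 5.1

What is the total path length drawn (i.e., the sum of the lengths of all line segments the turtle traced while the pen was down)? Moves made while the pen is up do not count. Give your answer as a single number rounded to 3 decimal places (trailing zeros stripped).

Answer: 32.5

Derivation:
Executing turtle program step by step:
Start: pos=(0,0), heading=0, pen down
LT 180: heading 0 -> 180
LT 180: heading 180 -> 0
FD 14.5: (0,0) -> (14.5,0) [heading=0, draw]
RT 135: heading 0 -> 225
LT 90: heading 225 -> 315
FD 12.9: (14.5,0) -> (23.622,-9.122) [heading=315, draw]
FD 5.1: (23.622,-9.122) -> (27.228,-12.728) [heading=315, draw]
Final: pos=(27.228,-12.728), heading=315, 3 segment(s) drawn

Segment lengths:
  seg 1: (0,0) -> (14.5,0), length = 14.5
  seg 2: (14.5,0) -> (23.622,-9.122), length = 12.9
  seg 3: (23.622,-9.122) -> (27.228,-12.728), length = 5.1
Total = 32.5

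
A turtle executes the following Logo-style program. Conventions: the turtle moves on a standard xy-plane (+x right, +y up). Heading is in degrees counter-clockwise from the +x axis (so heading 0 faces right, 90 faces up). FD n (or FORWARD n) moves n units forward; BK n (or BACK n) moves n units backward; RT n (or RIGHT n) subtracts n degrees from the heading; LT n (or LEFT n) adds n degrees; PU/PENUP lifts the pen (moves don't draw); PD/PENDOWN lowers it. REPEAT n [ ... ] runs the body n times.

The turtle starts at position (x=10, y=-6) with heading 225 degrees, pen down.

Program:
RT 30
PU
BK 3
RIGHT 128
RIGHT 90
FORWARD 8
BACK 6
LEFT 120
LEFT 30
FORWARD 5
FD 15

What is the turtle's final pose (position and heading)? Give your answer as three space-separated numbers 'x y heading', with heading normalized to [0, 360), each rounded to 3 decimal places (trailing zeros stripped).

Executing turtle program step by step:
Start: pos=(10,-6), heading=225, pen down
RT 30: heading 225 -> 195
PU: pen up
BK 3: (10,-6) -> (12.898,-5.224) [heading=195, move]
RT 128: heading 195 -> 67
RT 90: heading 67 -> 337
FD 8: (12.898,-5.224) -> (20.262,-8.349) [heading=337, move]
BK 6: (20.262,-8.349) -> (14.739,-6.005) [heading=337, move]
LT 120: heading 337 -> 97
LT 30: heading 97 -> 127
FD 5: (14.739,-6.005) -> (11.73,-2.012) [heading=127, move]
FD 15: (11.73,-2.012) -> (2.702,9.968) [heading=127, move]
Final: pos=(2.702,9.968), heading=127, 0 segment(s) drawn

Answer: 2.702 9.968 127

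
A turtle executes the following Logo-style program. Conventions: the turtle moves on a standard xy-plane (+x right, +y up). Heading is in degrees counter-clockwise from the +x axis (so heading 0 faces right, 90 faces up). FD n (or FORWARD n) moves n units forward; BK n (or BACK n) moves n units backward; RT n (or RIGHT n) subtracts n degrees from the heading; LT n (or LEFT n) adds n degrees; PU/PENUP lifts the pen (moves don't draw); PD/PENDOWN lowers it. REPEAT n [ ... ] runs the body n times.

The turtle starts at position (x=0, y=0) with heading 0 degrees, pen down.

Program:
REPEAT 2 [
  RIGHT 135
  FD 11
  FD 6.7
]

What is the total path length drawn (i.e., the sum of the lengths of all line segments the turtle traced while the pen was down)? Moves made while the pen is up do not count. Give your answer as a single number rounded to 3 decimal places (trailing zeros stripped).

Answer: 35.4

Derivation:
Executing turtle program step by step:
Start: pos=(0,0), heading=0, pen down
REPEAT 2 [
  -- iteration 1/2 --
  RT 135: heading 0 -> 225
  FD 11: (0,0) -> (-7.778,-7.778) [heading=225, draw]
  FD 6.7: (-7.778,-7.778) -> (-12.516,-12.516) [heading=225, draw]
  -- iteration 2/2 --
  RT 135: heading 225 -> 90
  FD 11: (-12.516,-12.516) -> (-12.516,-1.516) [heading=90, draw]
  FD 6.7: (-12.516,-1.516) -> (-12.516,5.184) [heading=90, draw]
]
Final: pos=(-12.516,5.184), heading=90, 4 segment(s) drawn

Segment lengths:
  seg 1: (0,0) -> (-7.778,-7.778), length = 11
  seg 2: (-7.778,-7.778) -> (-12.516,-12.516), length = 6.7
  seg 3: (-12.516,-12.516) -> (-12.516,-1.516), length = 11
  seg 4: (-12.516,-1.516) -> (-12.516,5.184), length = 6.7
Total = 35.4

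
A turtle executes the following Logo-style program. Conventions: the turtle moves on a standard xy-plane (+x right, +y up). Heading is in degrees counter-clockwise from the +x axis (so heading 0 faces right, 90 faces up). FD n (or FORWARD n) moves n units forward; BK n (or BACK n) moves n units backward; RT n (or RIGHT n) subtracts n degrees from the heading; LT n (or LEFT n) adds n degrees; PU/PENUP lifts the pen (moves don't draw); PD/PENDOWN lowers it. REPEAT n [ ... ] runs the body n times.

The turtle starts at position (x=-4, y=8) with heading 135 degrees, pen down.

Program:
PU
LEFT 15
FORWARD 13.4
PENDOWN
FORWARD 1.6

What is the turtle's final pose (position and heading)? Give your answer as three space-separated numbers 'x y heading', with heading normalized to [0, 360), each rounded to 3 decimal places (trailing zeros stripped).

Executing turtle program step by step:
Start: pos=(-4,8), heading=135, pen down
PU: pen up
LT 15: heading 135 -> 150
FD 13.4: (-4,8) -> (-15.605,14.7) [heading=150, move]
PD: pen down
FD 1.6: (-15.605,14.7) -> (-16.99,15.5) [heading=150, draw]
Final: pos=(-16.99,15.5), heading=150, 1 segment(s) drawn

Answer: -16.99 15.5 150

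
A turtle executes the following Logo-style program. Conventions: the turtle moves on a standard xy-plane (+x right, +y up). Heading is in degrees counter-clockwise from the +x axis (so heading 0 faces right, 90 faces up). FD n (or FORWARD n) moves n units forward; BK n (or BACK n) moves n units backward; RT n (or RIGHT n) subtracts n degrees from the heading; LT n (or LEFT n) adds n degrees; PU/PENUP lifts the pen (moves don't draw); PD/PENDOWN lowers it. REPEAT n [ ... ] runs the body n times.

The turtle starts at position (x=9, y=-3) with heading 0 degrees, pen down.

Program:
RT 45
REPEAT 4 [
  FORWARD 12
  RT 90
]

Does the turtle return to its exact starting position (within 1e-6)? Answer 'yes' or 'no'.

Answer: yes

Derivation:
Executing turtle program step by step:
Start: pos=(9,-3), heading=0, pen down
RT 45: heading 0 -> 315
REPEAT 4 [
  -- iteration 1/4 --
  FD 12: (9,-3) -> (17.485,-11.485) [heading=315, draw]
  RT 90: heading 315 -> 225
  -- iteration 2/4 --
  FD 12: (17.485,-11.485) -> (9,-19.971) [heading=225, draw]
  RT 90: heading 225 -> 135
  -- iteration 3/4 --
  FD 12: (9,-19.971) -> (0.515,-11.485) [heading=135, draw]
  RT 90: heading 135 -> 45
  -- iteration 4/4 --
  FD 12: (0.515,-11.485) -> (9,-3) [heading=45, draw]
  RT 90: heading 45 -> 315
]
Final: pos=(9,-3), heading=315, 4 segment(s) drawn

Start position: (9, -3)
Final position: (9, -3)
Distance = 0; < 1e-6 -> CLOSED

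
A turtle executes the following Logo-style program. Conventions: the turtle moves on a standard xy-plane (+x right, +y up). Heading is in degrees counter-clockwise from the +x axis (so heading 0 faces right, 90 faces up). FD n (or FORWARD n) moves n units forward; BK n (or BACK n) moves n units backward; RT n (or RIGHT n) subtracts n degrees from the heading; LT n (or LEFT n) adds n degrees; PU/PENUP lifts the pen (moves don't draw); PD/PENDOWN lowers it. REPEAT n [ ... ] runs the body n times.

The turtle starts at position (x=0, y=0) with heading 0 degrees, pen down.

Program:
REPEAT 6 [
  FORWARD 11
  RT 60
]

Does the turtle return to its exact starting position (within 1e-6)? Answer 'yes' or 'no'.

Answer: yes

Derivation:
Executing turtle program step by step:
Start: pos=(0,0), heading=0, pen down
REPEAT 6 [
  -- iteration 1/6 --
  FD 11: (0,0) -> (11,0) [heading=0, draw]
  RT 60: heading 0 -> 300
  -- iteration 2/6 --
  FD 11: (11,0) -> (16.5,-9.526) [heading=300, draw]
  RT 60: heading 300 -> 240
  -- iteration 3/6 --
  FD 11: (16.5,-9.526) -> (11,-19.053) [heading=240, draw]
  RT 60: heading 240 -> 180
  -- iteration 4/6 --
  FD 11: (11,-19.053) -> (0,-19.053) [heading=180, draw]
  RT 60: heading 180 -> 120
  -- iteration 5/6 --
  FD 11: (0,-19.053) -> (-5.5,-9.526) [heading=120, draw]
  RT 60: heading 120 -> 60
  -- iteration 6/6 --
  FD 11: (-5.5,-9.526) -> (0,0) [heading=60, draw]
  RT 60: heading 60 -> 0
]
Final: pos=(0,0), heading=0, 6 segment(s) drawn

Start position: (0, 0)
Final position: (0, 0)
Distance = 0; < 1e-6 -> CLOSED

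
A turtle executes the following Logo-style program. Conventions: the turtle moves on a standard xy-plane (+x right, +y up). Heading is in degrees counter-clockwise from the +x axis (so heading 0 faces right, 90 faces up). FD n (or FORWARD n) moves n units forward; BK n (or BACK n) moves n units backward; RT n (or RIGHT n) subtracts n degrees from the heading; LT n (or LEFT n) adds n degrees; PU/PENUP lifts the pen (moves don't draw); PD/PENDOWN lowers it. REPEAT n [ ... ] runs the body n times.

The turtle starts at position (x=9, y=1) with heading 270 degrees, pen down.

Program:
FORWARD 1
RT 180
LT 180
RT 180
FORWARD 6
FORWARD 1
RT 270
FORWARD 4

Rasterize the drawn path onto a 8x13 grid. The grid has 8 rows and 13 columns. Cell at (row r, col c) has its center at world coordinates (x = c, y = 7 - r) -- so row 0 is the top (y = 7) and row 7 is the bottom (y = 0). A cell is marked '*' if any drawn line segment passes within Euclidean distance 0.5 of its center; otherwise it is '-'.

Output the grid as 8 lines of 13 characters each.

Segment 0: (9,1) -> (9,0)
Segment 1: (9,0) -> (9,6)
Segment 2: (9,6) -> (9,7)
Segment 3: (9,7) -> (5,7)

Answer: -----*****---
---------*---
---------*---
---------*---
---------*---
---------*---
---------*---
---------*---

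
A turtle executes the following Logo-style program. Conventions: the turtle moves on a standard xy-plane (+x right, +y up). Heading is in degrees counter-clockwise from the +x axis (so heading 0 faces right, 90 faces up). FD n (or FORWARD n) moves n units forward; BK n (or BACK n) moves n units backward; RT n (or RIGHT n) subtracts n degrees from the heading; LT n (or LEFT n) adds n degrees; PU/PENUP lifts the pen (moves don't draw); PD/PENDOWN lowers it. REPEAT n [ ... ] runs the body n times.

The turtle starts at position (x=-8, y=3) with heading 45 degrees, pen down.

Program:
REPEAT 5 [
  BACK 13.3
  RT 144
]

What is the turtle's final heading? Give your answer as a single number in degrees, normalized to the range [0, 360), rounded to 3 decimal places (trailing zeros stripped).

Executing turtle program step by step:
Start: pos=(-8,3), heading=45, pen down
REPEAT 5 [
  -- iteration 1/5 --
  BK 13.3: (-8,3) -> (-17.405,-6.405) [heading=45, draw]
  RT 144: heading 45 -> 261
  -- iteration 2/5 --
  BK 13.3: (-17.405,-6.405) -> (-15.324,6.732) [heading=261, draw]
  RT 144: heading 261 -> 117
  -- iteration 3/5 --
  BK 13.3: (-15.324,6.732) -> (-9.286,-5.119) [heading=117, draw]
  RT 144: heading 117 -> 333
  -- iteration 4/5 --
  BK 13.3: (-9.286,-5.119) -> (-21.136,0.919) [heading=333, draw]
  RT 144: heading 333 -> 189
  -- iteration 5/5 --
  BK 13.3: (-21.136,0.919) -> (-8,3) [heading=189, draw]
  RT 144: heading 189 -> 45
]
Final: pos=(-8,3), heading=45, 5 segment(s) drawn

Answer: 45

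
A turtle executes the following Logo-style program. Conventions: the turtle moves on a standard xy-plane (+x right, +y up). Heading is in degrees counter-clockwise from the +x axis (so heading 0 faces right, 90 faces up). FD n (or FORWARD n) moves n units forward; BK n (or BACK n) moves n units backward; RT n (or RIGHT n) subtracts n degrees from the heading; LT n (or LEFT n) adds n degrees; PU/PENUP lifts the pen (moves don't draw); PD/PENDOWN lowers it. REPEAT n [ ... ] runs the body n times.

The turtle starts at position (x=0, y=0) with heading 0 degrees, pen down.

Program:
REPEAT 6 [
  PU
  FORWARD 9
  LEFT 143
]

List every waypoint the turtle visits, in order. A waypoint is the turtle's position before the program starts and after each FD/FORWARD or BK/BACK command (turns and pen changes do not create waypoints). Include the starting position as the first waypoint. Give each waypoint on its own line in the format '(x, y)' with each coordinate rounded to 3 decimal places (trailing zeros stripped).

Answer: (0, 0)
(9, 0)
(1.812, 5.416)
(4.293, -3.235)
(7.518, 5.167)
(-0.114, 0.398)
(8.852, -0.386)

Derivation:
Executing turtle program step by step:
Start: pos=(0,0), heading=0, pen down
REPEAT 6 [
  -- iteration 1/6 --
  PU: pen up
  FD 9: (0,0) -> (9,0) [heading=0, move]
  LT 143: heading 0 -> 143
  -- iteration 2/6 --
  PU: pen up
  FD 9: (9,0) -> (1.812,5.416) [heading=143, move]
  LT 143: heading 143 -> 286
  -- iteration 3/6 --
  PU: pen up
  FD 9: (1.812,5.416) -> (4.293,-3.235) [heading=286, move]
  LT 143: heading 286 -> 69
  -- iteration 4/6 --
  PU: pen up
  FD 9: (4.293,-3.235) -> (7.518,5.167) [heading=69, move]
  LT 143: heading 69 -> 212
  -- iteration 5/6 --
  PU: pen up
  FD 9: (7.518,5.167) -> (-0.114,0.398) [heading=212, move]
  LT 143: heading 212 -> 355
  -- iteration 6/6 --
  PU: pen up
  FD 9: (-0.114,0.398) -> (8.852,-0.386) [heading=355, move]
  LT 143: heading 355 -> 138
]
Final: pos=(8.852,-0.386), heading=138, 0 segment(s) drawn
Waypoints (7 total):
(0, 0)
(9, 0)
(1.812, 5.416)
(4.293, -3.235)
(7.518, 5.167)
(-0.114, 0.398)
(8.852, -0.386)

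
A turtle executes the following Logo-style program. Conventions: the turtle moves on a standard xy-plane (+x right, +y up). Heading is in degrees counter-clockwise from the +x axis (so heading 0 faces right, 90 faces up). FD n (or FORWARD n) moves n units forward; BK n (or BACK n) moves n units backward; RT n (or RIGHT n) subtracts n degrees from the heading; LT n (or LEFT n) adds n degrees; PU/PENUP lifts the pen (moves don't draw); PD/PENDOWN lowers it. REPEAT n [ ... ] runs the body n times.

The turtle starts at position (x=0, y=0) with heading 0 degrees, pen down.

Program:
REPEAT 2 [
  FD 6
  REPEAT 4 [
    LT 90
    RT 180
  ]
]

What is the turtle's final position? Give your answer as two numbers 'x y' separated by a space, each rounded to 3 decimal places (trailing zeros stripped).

Executing turtle program step by step:
Start: pos=(0,0), heading=0, pen down
REPEAT 2 [
  -- iteration 1/2 --
  FD 6: (0,0) -> (6,0) [heading=0, draw]
  REPEAT 4 [
    -- iteration 1/4 --
    LT 90: heading 0 -> 90
    RT 180: heading 90 -> 270
    -- iteration 2/4 --
    LT 90: heading 270 -> 0
    RT 180: heading 0 -> 180
    -- iteration 3/4 --
    LT 90: heading 180 -> 270
    RT 180: heading 270 -> 90
    -- iteration 4/4 --
    LT 90: heading 90 -> 180
    RT 180: heading 180 -> 0
  ]
  -- iteration 2/2 --
  FD 6: (6,0) -> (12,0) [heading=0, draw]
  REPEAT 4 [
    -- iteration 1/4 --
    LT 90: heading 0 -> 90
    RT 180: heading 90 -> 270
    -- iteration 2/4 --
    LT 90: heading 270 -> 0
    RT 180: heading 0 -> 180
    -- iteration 3/4 --
    LT 90: heading 180 -> 270
    RT 180: heading 270 -> 90
    -- iteration 4/4 --
    LT 90: heading 90 -> 180
    RT 180: heading 180 -> 0
  ]
]
Final: pos=(12,0), heading=0, 2 segment(s) drawn

Answer: 12 0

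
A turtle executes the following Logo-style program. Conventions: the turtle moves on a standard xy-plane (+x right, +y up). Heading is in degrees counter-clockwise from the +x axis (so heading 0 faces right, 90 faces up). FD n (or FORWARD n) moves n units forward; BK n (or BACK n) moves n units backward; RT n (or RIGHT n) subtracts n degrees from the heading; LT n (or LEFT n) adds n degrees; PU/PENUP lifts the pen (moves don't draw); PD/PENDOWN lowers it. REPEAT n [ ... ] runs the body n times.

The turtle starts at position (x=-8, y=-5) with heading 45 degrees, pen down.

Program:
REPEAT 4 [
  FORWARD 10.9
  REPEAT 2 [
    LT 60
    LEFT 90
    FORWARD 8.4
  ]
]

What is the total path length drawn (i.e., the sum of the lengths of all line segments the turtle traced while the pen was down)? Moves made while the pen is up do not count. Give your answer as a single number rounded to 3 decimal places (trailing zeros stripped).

Answer: 110.8

Derivation:
Executing turtle program step by step:
Start: pos=(-8,-5), heading=45, pen down
REPEAT 4 [
  -- iteration 1/4 --
  FD 10.9: (-8,-5) -> (-0.293,2.707) [heading=45, draw]
  REPEAT 2 [
    -- iteration 1/2 --
    LT 60: heading 45 -> 105
    LT 90: heading 105 -> 195
    FD 8.4: (-0.293,2.707) -> (-8.406,0.533) [heading=195, draw]
    -- iteration 2/2 --
    LT 60: heading 195 -> 255
    LT 90: heading 255 -> 345
    FD 8.4: (-8.406,0.533) -> (-0.293,-1.641) [heading=345, draw]
  ]
  -- iteration 2/4 --
  FD 10.9: (-0.293,-1.641) -> (10.236,-4.462) [heading=345, draw]
  REPEAT 2 [
    -- iteration 1/2 --
    LT 60: heading 345 -> 45
    LT 90: heading 45 -> 135
    FD 8.4: (10.236,-4.462) -> (4.296,1.478) [heading=135, draw]
    -- iteration 2/2 --
    LT 60: heading 135 -> 195
    LT 90: heading 195 -> 285
    FD 8.4: (4.296,1.478) -> (6.47,-6.636) [heading=285, draw]
  ]
  -- iteration 3/4 --
  FD 10.9: (6.47,-6.636) -> (9.292,-17.164) [heading=285, draw]
  REPEAT 2 [
    -- iteration 1/2 --
    LT 60: heading 285 -> 345
    LT 90: heading 345 -> 75
    FD 8.4: (9.292,-17.164) -> (11.466,-9.051) [heading=75, draw]
    -- iteration 2/2 --
    LT 60: heading 75 -> 135
    LT 90: heading 135 -> 225
    FD 8.4: (11.466,-9.051) -> (5.526,-14.99) [heading=225, draw]
  ]
  -- iteration 4/4 --
  FD 10.9: (5.526,-14.99) -> (-2.182,-22.698) [heading=225, draw]
  REPEAT 2 [
    -- iteration 1/2 --
    LT 60: heading 225 -> 285
    LT 90: heading 285 -> 15
    FD 8.4: (-2.182,-22.698) -> (5.932,-20.524) [heading=15, draw]
    -- iteration 2/2 --
    LT 60: heading 15 -> 75
    LT 90: heading 75 -> 165
    FD 8.4: (5.932,-20.524) -> (-2.182,-18.35) [heading=165, draw]
  ]
]
Final: pos=(-2.182,-18.35), heading=165, 12 segment(s) drawn

Segment lengths:
  seg 1: (-8,-5) -> (-0.293,2.707), length = 10.9
  seg 2: (-0.293,2.707) -> (-8.406,0.533), length = 8.4
  seg 3: (-8.406,0.533) -> (-0.293,-1.641), length = 8.4
  seg 4: (-0.293,-1.641) -> (10.236,-4.462), length = 10.9
  seg 5: (10.236,-4.462) -> (4.296,1.478), length = 8.4
  seg 6: (4.296,1.478) -> (6.47,-6.636), length = 8.4
  seg 7: (6.47,-6.636) -> (9.292,-17.164), length = 10.9
  seg 8: (9.292,-17.164) -> (11.466,-9.051), length = 8.4
  seg 9: (11.466,-9.051) -> (5.526,-14.99), length = 8.4
  seg 10: (5.526,-14.99) -> (-2.182,-22.698), length = 10.9
  seg 11: (-2.182,-22.698) -> (5.932,-20.524), length = 8.4
  seg 12: (5.932,-20.524) -> (-2.182,-18.35), length = 8.4
Total = 110.8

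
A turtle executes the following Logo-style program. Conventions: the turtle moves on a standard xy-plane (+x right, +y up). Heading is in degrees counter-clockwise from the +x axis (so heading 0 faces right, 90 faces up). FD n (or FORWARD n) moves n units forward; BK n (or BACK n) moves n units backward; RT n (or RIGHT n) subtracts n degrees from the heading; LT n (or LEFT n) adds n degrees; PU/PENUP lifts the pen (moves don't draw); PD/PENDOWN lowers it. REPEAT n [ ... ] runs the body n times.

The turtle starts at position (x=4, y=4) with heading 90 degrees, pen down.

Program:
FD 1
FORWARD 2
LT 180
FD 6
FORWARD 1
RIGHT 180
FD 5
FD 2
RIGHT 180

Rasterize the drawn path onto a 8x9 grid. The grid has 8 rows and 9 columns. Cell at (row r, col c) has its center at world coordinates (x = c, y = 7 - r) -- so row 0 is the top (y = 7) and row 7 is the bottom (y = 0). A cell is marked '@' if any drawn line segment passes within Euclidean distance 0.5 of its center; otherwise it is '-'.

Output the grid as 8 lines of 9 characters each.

Segment 0: (4,4) -> (4,5)
Segment 1: (4,5) -> (4,7)
Segment 2: (4,7) -> (4,1)
Segment 3: (4,1) -> (4,0)
Segment 4: (4,0) -> (4,5)
Segment 5: (4,5) -> (4,7)

Answer: ----@----
----@----
----@----
----@----
----@----
----@----
----@----
----@----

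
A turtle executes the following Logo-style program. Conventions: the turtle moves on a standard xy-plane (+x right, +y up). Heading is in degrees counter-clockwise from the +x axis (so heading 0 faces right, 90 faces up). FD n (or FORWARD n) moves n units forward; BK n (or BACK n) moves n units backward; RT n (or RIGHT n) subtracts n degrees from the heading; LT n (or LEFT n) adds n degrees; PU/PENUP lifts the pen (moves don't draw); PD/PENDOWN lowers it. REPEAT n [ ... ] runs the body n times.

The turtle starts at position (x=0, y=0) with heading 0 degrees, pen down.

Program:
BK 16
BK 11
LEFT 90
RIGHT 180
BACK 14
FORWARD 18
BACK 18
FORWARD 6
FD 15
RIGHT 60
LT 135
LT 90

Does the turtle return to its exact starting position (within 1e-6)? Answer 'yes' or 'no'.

Executing turtle program step by step:
Start: pos=(0,0), heading=0, pen down
BK 16: (0,0) -> (-16,0) [heading=0, draw]
BK 11: (-16,0) -> (-27,0) [heading=0, draw]
LT 90: heading 0 -> 90
RT 180: heading 90 -> 270
BK 14: (-27,0) -> (-27,14) [heading=270, draw]
FD 18: (-27,14) -> (-27,-4) [heading=270, draw]
BK 18: (-27,-4) -> (-27,14) [heading=270, draw]
FD 6: (-27,14) -> (-27,8) [heading=270, draw]
FD 15: (-27,8) -> (-27,-7) [heading=270, draw]
RT 60: heading 270 -> 210
LT 135: heading 210 -> 345
LT 90: heading 345 -> 75
Final: pos=(-27,-7), heading=75, 7 segment(s) drawn

Start position: (0, 0)
Final position: (-27, -7)
Distance = 27.893; >= 1e-6 -> NOT closed

Answer: no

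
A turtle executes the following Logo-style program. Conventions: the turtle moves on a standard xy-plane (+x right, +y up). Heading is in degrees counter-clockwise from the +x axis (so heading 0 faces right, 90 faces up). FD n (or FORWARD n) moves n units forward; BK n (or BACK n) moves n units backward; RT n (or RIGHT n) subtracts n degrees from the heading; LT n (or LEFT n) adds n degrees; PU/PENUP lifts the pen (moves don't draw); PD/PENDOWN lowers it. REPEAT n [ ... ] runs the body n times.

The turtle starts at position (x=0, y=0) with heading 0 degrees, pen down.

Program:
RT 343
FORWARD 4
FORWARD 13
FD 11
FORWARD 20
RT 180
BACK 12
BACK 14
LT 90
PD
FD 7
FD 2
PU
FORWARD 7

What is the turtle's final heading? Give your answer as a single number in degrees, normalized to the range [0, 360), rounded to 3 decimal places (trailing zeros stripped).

Answer: 287

Derivation:
Executing turtle program step by step:
Start: pos=(0,0), heading=0, pen down
RT 343: heading 0 -> 17
FD 4: (0,0) -> (3.825,1.169) [heading=17, draw]
FD 13: (3.825,1.169) -> (16.257,4.97) [heading=17, draw]
FD 11: (16.257,4.97) -> (26.777,8.186) [heading=17, draw]
FD 20: (26.777,8.186) -> (45.903,14.034) [heading=17, draw]
RT 180: heading 17 -> 197
BK 12: (45.903,14.034) -> (57.378,17.542) [heading=197, draw]
BK 14: (57.378,17.542) -> (70.767,21.636) [heading=197, draw]
LT 90: heading 197 -> 287
PD: pen down
FD 7: (70.767,21.636) -> (72.813,14.941) [heading=287, draw]
FD 2: (72.813,14.941) -> (73.398,13.029) [heading=287, draw]
PU: pen up
FD 7: (73.398,13.029) -> (75.444,6.335) [heading=287, move]
Final: pos=(75.444,6.335), heading=287, 8 segment(s) drawn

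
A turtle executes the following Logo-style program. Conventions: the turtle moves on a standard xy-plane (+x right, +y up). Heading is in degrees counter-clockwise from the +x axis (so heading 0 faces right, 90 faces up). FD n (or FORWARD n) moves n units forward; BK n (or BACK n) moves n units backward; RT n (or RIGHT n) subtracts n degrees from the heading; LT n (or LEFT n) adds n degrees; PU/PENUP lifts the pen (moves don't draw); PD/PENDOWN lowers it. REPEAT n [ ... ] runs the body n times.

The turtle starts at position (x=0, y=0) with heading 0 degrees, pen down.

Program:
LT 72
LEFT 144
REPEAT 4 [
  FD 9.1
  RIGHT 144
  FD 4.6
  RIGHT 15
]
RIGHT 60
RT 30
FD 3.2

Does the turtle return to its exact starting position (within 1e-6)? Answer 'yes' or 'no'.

Answer: no

Derivation:
Executing turtle program step by step:
Start: pos=(0,0), heading=0, pen down
LT 72: heading 0 -> 72
LT 144: heading 72 -> 216
REPEAT 4 [
  -- iteration 1/4 --
  FD 9.1: (0,0) -> (-7.362,-5.349) [heading=216, draw]
  RT 144: heading 216 -> 72
  FD 4.6: (-7.362,-5.349) -> (-5.941,-0.974) [heading=72, draw]
  RT 15: heading 72 -> 57
  -- iteration 2/4 --
  FD 9.1: (-5.941,-0.974) -> (-0.984,6.658) [heading=57, draw]
  RT 144: heading 57 -> 273
  FD 4.6: (-0.984,6.658) -> (-0.744,2.064) [heading=273, draw]
  RT 15: heading 273 -> 258
  -- iteration 3/4 --
  FD 9.1: (-0.744,2.064) -> (-2.636,-6.837) [heading=258, draw]
  RT 144: heading 258 -> 114
  FD 4.6: (-2.636,-6.837) -> (-4.507,-2.635) [heading=114, draw]
  RT 15: heading 114 -> 99
  -- iteration 4/4 --
  FD 9.1: (-4.507,-2.635) -> (-5.93,6.353) [heading=99, draw]
  RT 144: heading 99 -> 315
  FD 4.6: (-5.93,6.353) -> (-2.677,3.101) [heading=315, draw]
  RT 15: heading 315 -> 300
]
RT 60: heading 300 -> 240
RT 30: heading 240 -> 210
FD 3.2: (-2.677,3.101) -> (-5.449,1.501) [heading=210, draw]
Final: pos=(-5.449,1.501), heading=210, 9 segment(s) drawn

Start position: (0, 0)
Final position: (-5.449, 1.501)
Distance = 5.652; >= 1e-6 -> NOT closed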